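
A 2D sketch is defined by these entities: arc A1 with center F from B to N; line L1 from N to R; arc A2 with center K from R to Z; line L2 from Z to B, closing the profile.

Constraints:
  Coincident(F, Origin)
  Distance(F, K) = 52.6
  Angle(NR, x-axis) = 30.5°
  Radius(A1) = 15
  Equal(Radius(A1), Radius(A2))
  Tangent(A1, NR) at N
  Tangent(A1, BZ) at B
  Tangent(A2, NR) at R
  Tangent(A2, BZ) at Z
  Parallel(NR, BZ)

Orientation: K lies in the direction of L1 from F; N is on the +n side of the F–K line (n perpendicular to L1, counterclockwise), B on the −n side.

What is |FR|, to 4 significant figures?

54.70

The slot axis is L1's direction at 30.5°, so u = (cos 30.5°, sin 30.5°) = (0.8616, 0.5075) and n = (−sin 30.5°, cos 30.5°) = (-0.5075, 0.8616). F is at the origin and K lies 52.6 along u from F, so K = 52.6·u = (45.32, 26.70). Tangency of A1 to both parallel lines with radius 15.0 puts N and B at F ± 15.0·n: N = (-7.613, 12.92), B = (7.613, -12.92). Equal radii place R and Z the same way about K: R = K + 15.0·n = (37.71, 39.62), Z = K − 15.0·n = (52.93, 13.77). Then |FR| = |R − F| = 54.70.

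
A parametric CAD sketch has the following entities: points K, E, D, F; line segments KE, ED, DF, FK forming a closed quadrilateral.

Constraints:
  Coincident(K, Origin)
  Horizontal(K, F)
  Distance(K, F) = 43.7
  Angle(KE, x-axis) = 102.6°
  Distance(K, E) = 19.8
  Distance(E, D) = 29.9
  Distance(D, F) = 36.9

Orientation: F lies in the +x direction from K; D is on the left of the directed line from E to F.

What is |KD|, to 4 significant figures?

38.59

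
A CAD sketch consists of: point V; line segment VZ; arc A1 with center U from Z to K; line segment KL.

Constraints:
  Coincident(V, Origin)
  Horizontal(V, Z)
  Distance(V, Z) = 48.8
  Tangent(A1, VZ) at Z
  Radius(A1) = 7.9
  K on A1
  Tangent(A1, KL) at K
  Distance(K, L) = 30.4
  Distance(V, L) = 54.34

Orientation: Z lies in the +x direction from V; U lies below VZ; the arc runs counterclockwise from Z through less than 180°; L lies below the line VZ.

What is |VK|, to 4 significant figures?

41.58

Checks: |UK| = 7.900 ✓; ∠(UK, KL) = 90.00° ✓; |KL| = 30.40 ✓; |VL| = 54.34 ✓.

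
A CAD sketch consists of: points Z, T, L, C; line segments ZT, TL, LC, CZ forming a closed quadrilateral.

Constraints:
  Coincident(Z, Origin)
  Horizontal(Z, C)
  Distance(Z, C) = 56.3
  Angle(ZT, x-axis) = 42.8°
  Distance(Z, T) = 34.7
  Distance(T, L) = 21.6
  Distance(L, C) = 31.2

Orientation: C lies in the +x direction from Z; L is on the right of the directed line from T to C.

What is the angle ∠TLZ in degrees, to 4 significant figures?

95.29°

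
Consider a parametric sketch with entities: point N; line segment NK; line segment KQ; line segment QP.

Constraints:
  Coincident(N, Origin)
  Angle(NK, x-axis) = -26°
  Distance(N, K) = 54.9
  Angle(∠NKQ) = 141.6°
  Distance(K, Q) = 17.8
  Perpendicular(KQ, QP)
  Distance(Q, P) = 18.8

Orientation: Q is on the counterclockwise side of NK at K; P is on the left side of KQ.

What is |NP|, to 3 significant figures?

62.7

∠NKQ = 141.6°, so KQ runs at -26.0° + (180° − 141.6°) = 12.4° from the x-axis; with |KQ| = 17.8, Q = K + 17.8·(cos 12.4°, sin 12.4°) = (66.7, -20.2). The perpendicularity gives QP at right angles to KQ; with |QP| = 18.8 on the left of KQ, P = Q + 18.8·(-0.215, 0.977) = (62.7, -1.88). Then |NP| = |P − N| = 62.7.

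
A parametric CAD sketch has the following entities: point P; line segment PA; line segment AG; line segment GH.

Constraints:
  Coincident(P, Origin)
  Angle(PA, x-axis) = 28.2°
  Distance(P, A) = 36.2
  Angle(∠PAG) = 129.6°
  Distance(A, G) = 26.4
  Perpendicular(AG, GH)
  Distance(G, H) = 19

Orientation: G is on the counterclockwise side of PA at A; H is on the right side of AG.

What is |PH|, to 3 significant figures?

68.2

∠PAG = 129.6°, so AG runs at 28.2° + (180° − 129.6°) = 78.6° from the x-axis; with |AG| = 26.4, G = A + 26.4·(cos 78.6°, sin 78.6°) = (37.1, 43.0). AG is perpendicular to GH; with |GH| = 19.0 on the right of AG, H = G + 19.0·(0.980, -0.198) = (55.7, 39.2). Then |PH| = |H − P| = 68.2.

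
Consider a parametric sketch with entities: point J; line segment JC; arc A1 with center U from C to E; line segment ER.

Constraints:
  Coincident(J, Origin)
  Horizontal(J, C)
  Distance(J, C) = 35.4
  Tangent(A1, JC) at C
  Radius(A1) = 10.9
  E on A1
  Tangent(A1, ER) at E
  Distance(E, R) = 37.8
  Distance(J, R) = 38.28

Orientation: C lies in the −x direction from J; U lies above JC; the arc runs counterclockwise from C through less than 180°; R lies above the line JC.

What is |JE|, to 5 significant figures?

26.585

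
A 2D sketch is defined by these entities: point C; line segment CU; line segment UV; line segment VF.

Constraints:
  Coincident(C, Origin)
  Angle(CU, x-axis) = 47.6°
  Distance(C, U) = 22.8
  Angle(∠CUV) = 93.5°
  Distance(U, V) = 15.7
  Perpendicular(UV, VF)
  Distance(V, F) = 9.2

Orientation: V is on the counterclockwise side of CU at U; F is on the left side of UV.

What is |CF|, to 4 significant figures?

21.82

C is at the origin; CU runs at 47.6° with length 22.8, so U = 22.8·(cos 47.6°, sin 47.6°) = (15.37, 16.84). ∠CUV = 93.5°, so UV runs at 47.6° + (180° − 93.5°) = 134.1° from the x-axis; with |UV| = 15.7, V = U + 15.7·(cos 134.1°, sin 134.1°) = (4.448, 28.11). UV is perpendicular to VF; with |VF| = 9.2 on the left of UV, F = V + 9.2·(-0.7181, -0.6959) = (-2.158, 21.71). Then |CF| = |F − C| = 21.82.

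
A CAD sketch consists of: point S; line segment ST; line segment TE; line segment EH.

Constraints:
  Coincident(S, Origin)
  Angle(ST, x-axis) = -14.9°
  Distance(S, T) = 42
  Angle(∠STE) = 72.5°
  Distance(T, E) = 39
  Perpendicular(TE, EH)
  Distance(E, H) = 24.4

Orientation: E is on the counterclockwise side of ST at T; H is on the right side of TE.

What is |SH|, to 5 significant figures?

69.642

S is at the origin; ST runs at -14.9° with length 42.0, so T = 42.0·(cos -14.9°, sin -14.9°) = (40.588, -10.800). ∠STE = 72.5°, so TE runs at -14.9° + (180° − 72.5°) = 92.600° from the x-axis; with |TE| = 39.0, E = T + 39.0·(cos 92.600°, sin 92.600°) = (38.819, 28.160). TE is perpendicular to EH; with |EH| = 24.4 on the right of TE, H = E + 24.4·(0.99897, 0.045363) = (63.194, 29.267). Then |SH| = |H − S| = 69.642.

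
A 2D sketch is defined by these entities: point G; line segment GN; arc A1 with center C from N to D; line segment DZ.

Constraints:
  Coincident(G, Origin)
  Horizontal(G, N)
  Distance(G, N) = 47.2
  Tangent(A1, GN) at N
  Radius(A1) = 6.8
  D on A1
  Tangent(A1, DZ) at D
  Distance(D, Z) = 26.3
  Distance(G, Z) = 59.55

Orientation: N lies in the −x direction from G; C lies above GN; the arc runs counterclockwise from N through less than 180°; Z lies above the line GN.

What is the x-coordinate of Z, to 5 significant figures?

-48.953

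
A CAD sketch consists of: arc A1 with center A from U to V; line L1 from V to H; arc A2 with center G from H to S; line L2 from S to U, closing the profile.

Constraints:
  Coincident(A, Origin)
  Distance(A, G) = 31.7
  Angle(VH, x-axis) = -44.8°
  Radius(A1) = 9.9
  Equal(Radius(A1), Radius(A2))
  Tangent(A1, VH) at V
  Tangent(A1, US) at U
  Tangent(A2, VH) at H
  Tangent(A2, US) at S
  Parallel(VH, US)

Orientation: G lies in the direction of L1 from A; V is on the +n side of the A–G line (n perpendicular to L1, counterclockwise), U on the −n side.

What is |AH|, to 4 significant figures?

33.21

The slot axis is L1's direction at -44.8°, so u = (cos -44.8°, sin -44.8°) = (0.7096, -0.7046) and n = (−sin -44.8°, cos -44.8°) = (0.7046, 0.7096). A is at the origin and G lies 31.7 along u from A, so G = 31.7·u = (22.49, -22.34). Tangency of A1 to both parallel lines with radius 9.9 puts V and U at A ± 9.9·n: V = (6.976, 7.025), U = (-6.976, -7.025). Equal radii place H and S the same way about G: H = G + 9.9·n = (29.47, -15.31), S = G − 9.9·n = (15.52, -29.36). Then |AH| = |H − A| = 33.21.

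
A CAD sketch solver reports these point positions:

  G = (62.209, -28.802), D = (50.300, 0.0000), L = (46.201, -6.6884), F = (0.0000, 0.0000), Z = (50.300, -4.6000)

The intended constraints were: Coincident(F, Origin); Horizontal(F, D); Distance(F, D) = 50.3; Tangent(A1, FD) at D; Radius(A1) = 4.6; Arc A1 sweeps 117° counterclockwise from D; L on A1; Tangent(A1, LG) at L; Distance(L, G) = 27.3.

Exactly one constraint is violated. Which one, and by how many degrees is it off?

Tangent(A1, LG) at L — off by 8.90°.

F = (0.00, 0.00) ✓; F.y = 0.00, D.y = 0.00 ✓; |FD| = 50.30 ✓; ∠(ZD, DF) = 90.00° ✓; |ZD| = 4.600 ✓; bearing(Z→L) − bearing(Z→D) = 117.0° ✓; |ZL| = 4.600 ✓; ∠(ZL, LG) = 81.10° ✗; |LG| = 27.30 ✓.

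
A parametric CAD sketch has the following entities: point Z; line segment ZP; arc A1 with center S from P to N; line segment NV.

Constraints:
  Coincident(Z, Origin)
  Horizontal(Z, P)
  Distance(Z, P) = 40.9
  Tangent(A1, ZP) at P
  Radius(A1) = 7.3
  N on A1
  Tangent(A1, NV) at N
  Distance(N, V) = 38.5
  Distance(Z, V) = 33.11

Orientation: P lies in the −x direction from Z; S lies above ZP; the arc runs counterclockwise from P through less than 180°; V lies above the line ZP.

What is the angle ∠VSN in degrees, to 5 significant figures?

79.264°

Checks: |SN| = 7.300 ✓; ∠(SN, NV) = 90.00° ✓; |NV| = 38.50 ✓; |ZV| = 33.11 ✓.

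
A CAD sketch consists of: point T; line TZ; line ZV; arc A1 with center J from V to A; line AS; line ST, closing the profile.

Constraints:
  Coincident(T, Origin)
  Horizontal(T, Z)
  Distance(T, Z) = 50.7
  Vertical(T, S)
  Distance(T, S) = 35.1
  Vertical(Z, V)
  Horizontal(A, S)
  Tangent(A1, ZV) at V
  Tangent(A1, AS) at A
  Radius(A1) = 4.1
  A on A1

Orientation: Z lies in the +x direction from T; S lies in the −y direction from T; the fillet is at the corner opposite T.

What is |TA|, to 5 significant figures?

58.340

T is at the origin; TZ is horizontal with |TZ| = 50.7 and Z on the +x side, so Z = (50.700, 0.0000). TS is vertical with |TS| = 35.1 and S on the −y side, so S = (0.0000, -35.100). The virtual corner opposite T is at (50.700, -35.100). The tangent condition forces JV to be normal to ZV and tangency of A1 to AS means the radius JA is perpendicular to AS, with radius 4.1, so the center J sits 4.1 in from both sides at J = (46.600, -31.000). That places the tangent points at V = (50.700, -31.000) on ZV and A = (46.600, -35.100) on AS. Then |TA| = |A − T| = 58.340.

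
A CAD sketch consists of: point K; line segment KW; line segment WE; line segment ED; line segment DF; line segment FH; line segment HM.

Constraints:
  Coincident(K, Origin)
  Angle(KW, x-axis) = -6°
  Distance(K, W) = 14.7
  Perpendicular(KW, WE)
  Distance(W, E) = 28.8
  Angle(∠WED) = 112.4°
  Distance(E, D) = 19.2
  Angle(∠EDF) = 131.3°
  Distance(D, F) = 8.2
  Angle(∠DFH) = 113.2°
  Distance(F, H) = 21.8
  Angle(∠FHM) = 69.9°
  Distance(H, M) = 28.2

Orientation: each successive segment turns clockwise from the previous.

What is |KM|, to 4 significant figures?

27.48

K is at the origin; KW runs at -6.0° with length 14.7, so W = (14.62, -1.537). KW ⟂ WE, so WE runs at -96.00°; with |WE| = 28.8, E = (11.61, -30.18). ∠WED = 112.4° gives ED at -163.6° from the x-axis; with |ED| = 19.2, D = (-6.810, -35.60). ∠EDF = 131.3° gives DF at 147.7° from the x-axis; with |DF| = 8.2, F = (-13.74, -31.22). ∠DFH = 113.2° gives FH at 80.90° from the x-axis; with |FH| = 21.8, H = (-10.29, -9.692). ∠FHM = 69.9° gives HM at -29.20° from the x-axis; with |HM| = 28.2, M = (14.32, -23.45). Then |KM| = |M − K| = 27.48.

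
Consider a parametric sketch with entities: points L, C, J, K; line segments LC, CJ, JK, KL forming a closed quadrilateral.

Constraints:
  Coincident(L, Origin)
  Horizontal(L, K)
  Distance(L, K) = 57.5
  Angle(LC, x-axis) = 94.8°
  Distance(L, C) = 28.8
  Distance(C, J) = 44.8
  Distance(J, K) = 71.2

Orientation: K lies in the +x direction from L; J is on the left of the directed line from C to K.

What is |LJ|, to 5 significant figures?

68.615

L is at the origin; L and K share the same y with |LK| = 57.5 and K in +x, so K = (57.5, 0). LC runs at 94.8° with |LC| = 28.8, so C = (-2.4099, 28.699). J is determined by |CJ| = 44.8 and |JK| = 71.2 together: it lies at the intersection of circle(C, 44.8) and circle(K, 71.2). With |CK| = 66.429, the foot of the radical line on CK is 10.164 from C and the perpendicular offset is √(44.8² − 10.164²) = 43.632. Taking the left-of-CK solution: J = (25.607, 63.657).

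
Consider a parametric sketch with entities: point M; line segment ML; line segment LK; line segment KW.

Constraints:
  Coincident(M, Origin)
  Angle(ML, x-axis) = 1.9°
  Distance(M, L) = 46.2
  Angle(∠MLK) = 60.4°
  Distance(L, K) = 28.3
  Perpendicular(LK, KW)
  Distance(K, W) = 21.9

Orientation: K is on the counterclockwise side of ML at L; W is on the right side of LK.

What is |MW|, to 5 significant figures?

62.312

M is at the origin; ML runs at 1.9° with length 46.2, so L = 46.2·(cos 1.9°, sin 1.9°) = (46.175, 1.5318). ∠MLK = 60.4°, so LK runs at 1.9° + (180° − 60.4°) = 121.50° from the x-axis; with |LK| = 28.3, K = L + 28.3·(cos 121.50°, sin 121.50°) = (31.388, 25.661). The perpendicularity gives KW at right angles to LK; with |KW| = 21.9 on the right of LK, W = K + 21.9·(0.85264, 0.52250) = (50.061, 37.104). Then |MW| = |W − M| = 62.312.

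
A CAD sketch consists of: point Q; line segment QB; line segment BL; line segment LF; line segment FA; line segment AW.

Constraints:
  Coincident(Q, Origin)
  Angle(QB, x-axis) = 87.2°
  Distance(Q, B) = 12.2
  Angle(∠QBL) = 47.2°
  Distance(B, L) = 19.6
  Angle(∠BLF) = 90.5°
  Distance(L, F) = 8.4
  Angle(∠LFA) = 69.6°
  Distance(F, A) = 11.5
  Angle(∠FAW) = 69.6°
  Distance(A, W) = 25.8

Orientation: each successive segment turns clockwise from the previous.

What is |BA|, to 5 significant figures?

9.9306

Q is at the origin; QB runs at 87.2° with length 12.2, so B = (0.59597, 12.185). ∠QBL = 47.2° gives BL at -45.600° from the x-axis; with |BL| = 19.6, L = (14.309, -1.8182). ∠BLF = 90.5° gives LF at -135.10° from the x-axis; with |LF| = 8.4, F = (8.3593, -7.7476). ∠LFA = 69.6° gives FA at 114.50° from the x-axis; with |FA| = 11.5, A = (3.5903, 2.7170). Then |BA| = |A − B| = 9.9306.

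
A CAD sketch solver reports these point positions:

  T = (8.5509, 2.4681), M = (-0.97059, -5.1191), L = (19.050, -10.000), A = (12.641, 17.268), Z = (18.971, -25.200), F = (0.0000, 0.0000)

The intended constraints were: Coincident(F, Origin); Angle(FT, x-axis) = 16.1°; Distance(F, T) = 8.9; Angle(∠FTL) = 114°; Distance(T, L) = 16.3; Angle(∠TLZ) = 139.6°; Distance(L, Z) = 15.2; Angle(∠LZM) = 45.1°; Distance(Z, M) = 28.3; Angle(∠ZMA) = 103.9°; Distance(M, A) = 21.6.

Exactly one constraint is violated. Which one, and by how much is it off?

Distance(M, A) = 21.6 — off by 4.60.

F = (0.00, 0.00) ✓; FT at 16.10° ✓; |FT| = 8.900 ✓; ∠FTL = 114.0° ✓; |TL| = 16.30 ✓; ∠TLZ = 139.6° ✓; |LZ| = 15.20 ✓; ∠LZM = 45.10° ✓; |ZM| = 28.30 ✓; ∠ZMA = 103.9° ✓; |MA| = 26.20 ✗.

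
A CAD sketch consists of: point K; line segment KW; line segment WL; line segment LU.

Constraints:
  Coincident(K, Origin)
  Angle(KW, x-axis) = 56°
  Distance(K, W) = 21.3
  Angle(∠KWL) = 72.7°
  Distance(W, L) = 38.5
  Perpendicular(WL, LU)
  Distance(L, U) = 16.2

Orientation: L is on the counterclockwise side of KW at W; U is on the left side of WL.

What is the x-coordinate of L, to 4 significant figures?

-24.97

K is at the origin; KW runs at 56.0° with length 21.3, so W = 21.3·(cos 56.0°, sin 56.0°) = (11.91, 17.66). ∠KWL = 72.7°, so WL runs at 56.0° + (180° − 72.7°) = 163.3° from the x-axis; with |WL| = 38.5, L = W + 38.5·(cos 163.3°, sin 163.3°) = (-24.97, 28.72). So L.x = -24.97.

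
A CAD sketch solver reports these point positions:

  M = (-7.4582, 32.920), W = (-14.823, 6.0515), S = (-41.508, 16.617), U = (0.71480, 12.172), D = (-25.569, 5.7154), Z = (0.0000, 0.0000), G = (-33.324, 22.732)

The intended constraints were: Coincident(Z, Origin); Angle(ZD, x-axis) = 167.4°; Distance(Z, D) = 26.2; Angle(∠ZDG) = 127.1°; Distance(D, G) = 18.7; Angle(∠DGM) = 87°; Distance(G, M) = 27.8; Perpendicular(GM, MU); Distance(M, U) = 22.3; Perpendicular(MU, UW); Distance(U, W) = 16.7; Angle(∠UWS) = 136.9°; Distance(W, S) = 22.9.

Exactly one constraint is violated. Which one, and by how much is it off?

Distance(W, S) = 22.9 — off by 5.80.

Z = (0.00, 0.00) ✓; ZD at 167.4° ✓; |ZD| = 26.20 ✓; ∠ZDG = 127.1° ✓; |DG| = 18.70 ✓; ∠DGM = 87.00° ✓; |GM| = 27.80 ✓; ∠(GM, MU) = 90.00° ✓; |MU| = 22.30 ✓; ∠(MU, UW) = 90.00° ✓; |UW| = 16.70 ✓; ∠UWS = 136.9° ✓; |WS| = 28.70 ✗.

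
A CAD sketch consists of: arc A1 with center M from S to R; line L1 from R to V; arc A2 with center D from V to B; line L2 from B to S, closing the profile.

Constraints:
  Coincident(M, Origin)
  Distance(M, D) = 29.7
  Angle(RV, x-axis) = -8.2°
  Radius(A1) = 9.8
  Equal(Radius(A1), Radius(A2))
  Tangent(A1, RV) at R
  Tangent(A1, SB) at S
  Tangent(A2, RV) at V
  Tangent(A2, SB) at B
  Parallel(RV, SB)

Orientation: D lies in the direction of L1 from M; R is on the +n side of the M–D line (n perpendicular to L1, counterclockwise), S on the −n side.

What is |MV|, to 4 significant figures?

31.28

The slot axis is L1's direction at -8.2°, so u = (cos -8.2°, sin -8.2°) = (0.9898, -0.1426) and n = (−sin -8.2°, cos -8.2°) = (0.1426, 0.9898). M is at the origin and D lies 29.7 along u from M, so D = 29.7·u = (29.40, -4.236). Tangency of A1 to both parallel lines with radius 9.8 puts R and S at M ± 9.8·n: R = (1.398, 9.700), S = (-1.398, -9.700). Equal radii place V and B the same way about D: V = D + 9.8·n = (30.79, 5.464), B = D − 9.8·n = (28.00, -13.94). Then |MV| = |V − M| = 31.28.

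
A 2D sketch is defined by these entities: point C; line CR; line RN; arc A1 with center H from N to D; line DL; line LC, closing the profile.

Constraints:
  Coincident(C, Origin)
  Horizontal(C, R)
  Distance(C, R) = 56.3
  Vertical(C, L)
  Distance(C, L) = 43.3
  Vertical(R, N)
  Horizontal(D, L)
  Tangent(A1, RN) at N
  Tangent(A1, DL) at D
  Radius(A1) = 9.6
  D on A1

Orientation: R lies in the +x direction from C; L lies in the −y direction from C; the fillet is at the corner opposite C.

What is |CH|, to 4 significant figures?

57.59

C is at the origin; CR is horizontal with |CR| = 56.3 and R on the +x side, so R = (56.30, 0.000). CL is vertical with |CL| = 43.3 and L on the −y side, so L = (0.000, -43.30). The virtual corner opposite C is at (56.30, -43.30). The tangent condition forces HN to be normal to RN and since A1 is tangent to DL there, HD ⟂ DL, with radius 9.6, so the center H sits 9.6 in from both sides at H = (46.70, -33.70). Then |CH| = |H − C| = 57.59.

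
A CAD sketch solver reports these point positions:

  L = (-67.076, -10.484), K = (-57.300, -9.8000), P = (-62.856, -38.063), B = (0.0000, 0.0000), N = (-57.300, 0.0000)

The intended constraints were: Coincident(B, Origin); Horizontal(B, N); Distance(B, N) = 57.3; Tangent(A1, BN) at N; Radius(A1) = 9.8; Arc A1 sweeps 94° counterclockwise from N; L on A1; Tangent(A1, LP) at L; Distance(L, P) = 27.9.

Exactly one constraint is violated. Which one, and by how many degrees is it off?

Tangent(A1, LP) at L — off by 4.70°.

B = (0.00, 0.00) ✓; B.y = 0.00, N.y = 0.00 ✓; |BN| = 57.30 ✓; ∠(KN, NB) = 90.00° ✓; |KN| = 9.800 ✓; bearing(K→L) − bearing(K→N) = 94.00° ✓; |KL| = 9.800 ✓; ∠(KL, LP) = 85.30° ✗; |LP| = 27.90 ✓.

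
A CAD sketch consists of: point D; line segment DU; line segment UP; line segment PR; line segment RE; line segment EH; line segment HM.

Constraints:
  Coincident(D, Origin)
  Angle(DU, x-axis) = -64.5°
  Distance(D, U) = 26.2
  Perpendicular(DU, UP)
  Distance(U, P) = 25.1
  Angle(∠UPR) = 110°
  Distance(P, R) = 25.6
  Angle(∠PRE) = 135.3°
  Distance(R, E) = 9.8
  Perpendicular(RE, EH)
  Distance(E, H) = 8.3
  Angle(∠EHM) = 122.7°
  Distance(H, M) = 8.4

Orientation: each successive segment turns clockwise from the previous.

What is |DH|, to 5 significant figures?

22.462

D is at the origin; DU runs at -64.5° with length 26.2, so U = (11.279, -23.648). The perpendicularity gives UP at right angles to DU, so UP runs at -154.50°; with |UP| = 25.1, P = (-11.375, -34.454). ∠UPR = 110.0° gives PR at 135.50° from the x-axis; with |PR| = 25.6, R = (-29.635, -16.510). ∠PRE = 135.3° gives RE at 90.800° from the x-axis; with |RE| = 9.8, E = (-29.772, -6.7112). RE is perpendicular to EH, so EH runs at 0.80000°; with |EH| = 8.3, H = (-21.472, -6.5954). Then |DH| = |H − D| = 22.462.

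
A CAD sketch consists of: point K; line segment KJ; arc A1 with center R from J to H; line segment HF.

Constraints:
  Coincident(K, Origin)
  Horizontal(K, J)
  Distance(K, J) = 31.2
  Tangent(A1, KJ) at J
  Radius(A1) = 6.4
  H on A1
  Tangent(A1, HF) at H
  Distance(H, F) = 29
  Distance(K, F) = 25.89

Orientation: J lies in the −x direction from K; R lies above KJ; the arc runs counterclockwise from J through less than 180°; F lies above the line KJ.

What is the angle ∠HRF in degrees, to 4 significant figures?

77.55°

Checks: K.y = 0.00, J.y = 0.00 ✓; |RH| = 6.400 ✓; ∠(RH, HF) = 90.00° ✓; |HF| = 29.00 ✓; |KF| = 25.89 ✓.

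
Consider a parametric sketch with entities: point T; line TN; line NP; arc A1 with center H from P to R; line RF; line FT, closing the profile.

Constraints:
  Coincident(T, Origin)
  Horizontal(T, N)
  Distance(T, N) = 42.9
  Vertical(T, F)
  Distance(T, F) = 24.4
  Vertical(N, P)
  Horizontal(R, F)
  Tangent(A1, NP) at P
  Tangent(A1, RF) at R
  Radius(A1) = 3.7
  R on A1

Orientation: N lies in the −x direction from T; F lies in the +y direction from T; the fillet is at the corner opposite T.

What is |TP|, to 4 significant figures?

47.63

The virtual corner opposite T is at (-42.90, 24.40). Tangency of A1 to NP means the radius HP is perpendicular to NP and A1 meets RF tangentially, so HR is at right angles to RF, with radius 3.7, so the center H sits 3.7 in from both sides at H = (-39.20, 20.70). That places the tangent points at P = (-42.90, 20.70) on NP and R = (-39.20, 24.40) on RF. Then |TP| = |P − T| = 47.63.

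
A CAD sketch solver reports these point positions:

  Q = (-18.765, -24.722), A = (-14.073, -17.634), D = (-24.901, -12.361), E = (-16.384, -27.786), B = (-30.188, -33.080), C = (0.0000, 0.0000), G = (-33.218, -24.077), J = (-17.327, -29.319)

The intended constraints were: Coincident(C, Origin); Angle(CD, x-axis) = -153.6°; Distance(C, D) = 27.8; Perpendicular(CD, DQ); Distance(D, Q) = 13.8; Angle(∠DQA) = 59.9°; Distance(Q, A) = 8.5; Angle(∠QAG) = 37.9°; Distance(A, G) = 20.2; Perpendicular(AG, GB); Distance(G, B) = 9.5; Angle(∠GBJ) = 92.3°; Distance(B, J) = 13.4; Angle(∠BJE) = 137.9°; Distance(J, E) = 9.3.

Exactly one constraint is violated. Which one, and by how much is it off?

Distance(J, E) = 9.3 — off by 7.50.

C = (0.00, 0.00) ✓; CD at -153.6° ✓; |CD| = 27.80 ✓; ∠(CD, DQ) = 90.00° ✓; |DQ| = 13.80 ✓; ∠DQA = 59.90° ✓; |QA| = 8.500 ✓; ∠QAG = 37.90° ✓; |AG| = 20.20 ✓; ∠(AG, GB) = 90.00° ✓; |GB| = 9.499 ✓; ∠GBJ = 92.30° ✓; |BJ| = 13.40 ✓; ∠BJE = 137.9° ✓; |JE| = 1.800 ✗.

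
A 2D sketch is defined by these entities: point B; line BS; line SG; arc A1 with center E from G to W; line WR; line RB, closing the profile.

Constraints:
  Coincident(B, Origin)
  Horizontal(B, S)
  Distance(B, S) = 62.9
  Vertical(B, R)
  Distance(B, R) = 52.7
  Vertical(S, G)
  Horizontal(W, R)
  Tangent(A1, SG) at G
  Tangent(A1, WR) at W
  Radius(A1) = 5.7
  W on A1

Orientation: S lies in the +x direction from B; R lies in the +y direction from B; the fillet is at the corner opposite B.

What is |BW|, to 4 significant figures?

77.78

The virtual corner opposite B is at (62.90, 52.70). The tangent condition forces EG to be normal to SG and A1 meets WR tangentially, so EW is at right angles to WR, with radius 5.7, so the center E sits 5.7 in from both sides at E = (57.20, 47.00). That places the tangent points at G = (62.90, 47.00) on SG and W = (57.20, 52.70) on WR. Then |BW| = |W − B| = 77.78.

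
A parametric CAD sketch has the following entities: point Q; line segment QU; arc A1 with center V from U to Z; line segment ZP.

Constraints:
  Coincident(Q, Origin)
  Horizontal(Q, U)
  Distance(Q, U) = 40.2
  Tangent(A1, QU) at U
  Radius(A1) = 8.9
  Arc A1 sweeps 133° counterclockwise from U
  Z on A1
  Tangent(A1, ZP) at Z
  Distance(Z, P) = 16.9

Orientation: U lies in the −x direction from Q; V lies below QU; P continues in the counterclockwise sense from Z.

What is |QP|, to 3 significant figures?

44.6

Q is at the origin; QU is horizontal with |QU| = 40.2 and U on the −x side, so U = (-40.2, 0.00). A1 meets QU tangentially, so VU is at right angles to QU, so V = U + (0, -8.9) = (-40.2, -8.90). On A1, U sits at bearing 90° from V; a 133° counterclockwise sweep puts Z at bearing 223°, so Z = V + 8.9·(cos 223°, sin 223°) = (-46.7, -15.0). A1 meets ZP tangentially, so VZ is at right angles to ZP, so ZP runs along (−sin 223°, cos 223°); with |ZP| = 16.9, P = (-35.2, -27.3). Then |QP| = |P − Q| = 44.6.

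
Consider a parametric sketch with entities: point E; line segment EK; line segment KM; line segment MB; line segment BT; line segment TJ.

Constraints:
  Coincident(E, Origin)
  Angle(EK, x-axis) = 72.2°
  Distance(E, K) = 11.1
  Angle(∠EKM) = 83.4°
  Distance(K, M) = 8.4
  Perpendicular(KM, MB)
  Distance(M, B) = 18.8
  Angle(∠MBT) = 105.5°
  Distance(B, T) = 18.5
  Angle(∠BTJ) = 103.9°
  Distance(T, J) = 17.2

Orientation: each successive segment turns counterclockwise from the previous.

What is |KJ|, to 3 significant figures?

19.9

E is at the origin; EK runs at 72.2° with length 11.1, so K = (3.39, 10.6). ∠EKM = 83.4° gives KM at 169° from the x-axis; with |KM| = 8.4, M = (-4.85, 12.2). KM is perpendicular to MB, so MB runs at -101°; with |MB| = 18.8, B = (-8.50, -6.24). ∠MBT = 105.5° gives BT at -26.7° from the x-axis; with |BT| = 18.5, T = (8.03, -14.6). ∠BTJ = 103.9° gives TJ at 49.4° from the x-axis; with |TJ| = 17.2, J = (19.2, -1.49). Then |KJ| = |J − K| = 19.9.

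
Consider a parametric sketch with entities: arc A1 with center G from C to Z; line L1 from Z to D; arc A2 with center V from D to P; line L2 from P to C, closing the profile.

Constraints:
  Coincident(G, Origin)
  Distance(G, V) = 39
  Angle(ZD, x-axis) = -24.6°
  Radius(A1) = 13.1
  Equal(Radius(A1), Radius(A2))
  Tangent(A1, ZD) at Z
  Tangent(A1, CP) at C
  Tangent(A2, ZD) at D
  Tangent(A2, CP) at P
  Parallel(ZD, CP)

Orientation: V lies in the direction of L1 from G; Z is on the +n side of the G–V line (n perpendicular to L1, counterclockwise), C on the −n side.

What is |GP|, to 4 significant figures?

41.14

The slot axis is L1's direction at -24.6°, so u = (cos -24.6°, sin -24.6°) = (0.9092, -0.4163) and n = (−sin -24.6°, cos -24.6°) = (0.4163, 0.9092). G is at the origin and V lies 39.0 along u from G, so V = 39.0·u = (35.46, -16.23). Tangency of A1 to both parallel lines with radius 13.1 puts Z and C at G ± 13.1·n: Z = (5.453, 11.91), C = (-5.453, -11.91). Equal radii place D and P the same way about V: D = V + 13.1·n = (40.91, -4.324), P = V − 13.1·n = (30.01, -28.15). Then |GP| = |P − G| = 41.14.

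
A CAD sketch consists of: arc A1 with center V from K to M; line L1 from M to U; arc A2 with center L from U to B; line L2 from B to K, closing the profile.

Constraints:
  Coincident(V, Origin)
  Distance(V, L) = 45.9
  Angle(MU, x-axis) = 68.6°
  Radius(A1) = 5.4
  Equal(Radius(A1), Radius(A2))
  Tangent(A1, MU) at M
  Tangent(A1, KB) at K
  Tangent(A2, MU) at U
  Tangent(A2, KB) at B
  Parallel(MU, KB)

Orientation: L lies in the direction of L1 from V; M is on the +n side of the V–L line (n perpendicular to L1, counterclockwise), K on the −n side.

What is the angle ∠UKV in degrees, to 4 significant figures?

76.76°

The slot axis is L1's direction at 68.6°, so u = (cos 68.6°, sin 68.6°) = (0.3649, 0.9311) and n = (−sin 68.6°, cos 68.6°) = (-0.9311, 0.3649). V is at the origin and L lies 45.9 along u from V, so L = 45.9·u = (16.75, 42.74). Tangency of A1 to both parallel lines with radius 5.4 puts M and K at V ± 5.4·n: M = (-5.028, 1.970), K = (5.028, -1.970). Equal radii place U and B the same way about L: U = L + 5.4·n = (11.72, 44.71), B = L − 5.4·n = (21.78, 40.77). Then cos ∠UKV = KU·KV / (|KU||KV|), giving 76.76°.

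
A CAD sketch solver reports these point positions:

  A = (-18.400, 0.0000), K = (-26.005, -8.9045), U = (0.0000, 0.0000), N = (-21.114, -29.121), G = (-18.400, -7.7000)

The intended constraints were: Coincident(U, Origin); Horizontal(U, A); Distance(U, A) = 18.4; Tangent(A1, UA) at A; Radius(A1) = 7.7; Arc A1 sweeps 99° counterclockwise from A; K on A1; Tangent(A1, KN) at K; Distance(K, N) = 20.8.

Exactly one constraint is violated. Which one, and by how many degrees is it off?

Tangent(A1, KN) at K — off by 4.60°.

U = (0.00, 0.00) ✓; U.y = 0.00, A.y = 0.00 ✓; |UA| = 18.40 ✓; ∠(GA, AU) = 90.00° ✓; |GA| = 7.700 ✓; bearing(G→K) − bearing(G→A) = 99.00° ✓; |GK| = 7.700 ✓; ∠(GK, KN) = 85.40° ✗; |KN| = 20.80 ✓.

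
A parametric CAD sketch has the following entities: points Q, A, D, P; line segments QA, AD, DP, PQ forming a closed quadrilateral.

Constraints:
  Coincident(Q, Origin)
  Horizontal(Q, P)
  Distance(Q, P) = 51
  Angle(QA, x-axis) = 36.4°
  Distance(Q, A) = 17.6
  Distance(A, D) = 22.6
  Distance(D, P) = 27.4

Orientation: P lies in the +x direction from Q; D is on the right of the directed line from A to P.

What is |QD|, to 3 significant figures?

26.9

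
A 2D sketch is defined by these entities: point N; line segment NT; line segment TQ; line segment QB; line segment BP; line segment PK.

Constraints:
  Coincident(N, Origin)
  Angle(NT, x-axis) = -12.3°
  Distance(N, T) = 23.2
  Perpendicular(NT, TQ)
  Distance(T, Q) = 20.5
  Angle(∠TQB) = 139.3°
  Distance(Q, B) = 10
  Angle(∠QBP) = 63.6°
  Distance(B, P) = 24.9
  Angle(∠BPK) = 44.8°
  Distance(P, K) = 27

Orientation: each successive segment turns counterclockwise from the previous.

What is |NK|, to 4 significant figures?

35.48

N is at the origin; NT runs at -12.3° with length 23.2, so T = (22.67, -4.942). NT is perpendicular to TQ, so TQ runs at 77.70°; with |TQ| = 20.5, Q = (27.03, 15.09). ∠TQB = 139.3° gives QB at 118.4° from the x-axis; with |QB| = 10.0, B = (22.28, 23.88). ∠QBP = 63.6° gives BP at -125.2° from the x-axis; with |BP| = 24.9, P = (7.925, 3.537). ∠BPK = 44.8° gives PK at 10.00° from the x-axis; with |PK| = 27.0, K = (34.51, 8.225). Then |NK| = |K − N| = 35.48.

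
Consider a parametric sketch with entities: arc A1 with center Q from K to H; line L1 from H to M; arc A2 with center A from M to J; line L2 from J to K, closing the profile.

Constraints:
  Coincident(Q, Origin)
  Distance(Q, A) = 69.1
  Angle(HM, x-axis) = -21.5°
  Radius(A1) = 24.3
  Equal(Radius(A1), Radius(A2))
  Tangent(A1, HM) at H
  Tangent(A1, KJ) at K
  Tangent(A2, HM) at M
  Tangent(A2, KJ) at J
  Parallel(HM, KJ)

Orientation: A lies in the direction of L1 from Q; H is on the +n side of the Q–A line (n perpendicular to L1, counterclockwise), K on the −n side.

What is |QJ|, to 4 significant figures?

73.25

The slot axis is L1's direction at -21.5°, so u = (cos -21.5°, sin -21.5°) = (0.9304, -0.3665) and n = (−sin -21.5°, cos -21.5°) = (0.3665, 0.9304). Q is at the origin and A lies 69.1 along u from Q, so A = 69.1·u = (64.29, -25.33). Tangency of A1 to both parallel lines with radius 24.3 puts H and K at Q ± 24.3·n: H = (8.906, 22.61), K = (-8.906, -22.61). Equal radii place M and J the same way about A: M = A + 24.3·n = (73.20, -2.716), J = A − 24.3·n = (55.39, -47.93). Then |QJ| = |J − Q| = 73.25.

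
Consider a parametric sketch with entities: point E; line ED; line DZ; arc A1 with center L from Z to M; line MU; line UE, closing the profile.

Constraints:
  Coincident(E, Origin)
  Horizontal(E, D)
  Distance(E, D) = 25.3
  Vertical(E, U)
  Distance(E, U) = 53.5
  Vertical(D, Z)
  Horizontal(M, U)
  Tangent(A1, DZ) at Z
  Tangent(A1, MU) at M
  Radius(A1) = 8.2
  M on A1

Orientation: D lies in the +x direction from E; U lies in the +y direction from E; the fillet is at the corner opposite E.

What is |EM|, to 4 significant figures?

56.17

E is at the origin; E and D share the same y with |ED| = 25.3 and D on the +x side, so D = (25.30, 0.000). EU is vertical with |EU| = 53.5 and U on the +y side, so U = (0.000, 53.50). The virtual corner opposite E is at (25.30, 53.50). Tangency of A1 to DZ means the radius LZ is perpendicular to DZ and the tangent condition forces LM to be normal to MU, with radius 8.2, so the center L sits 8.2 in from both sides at L = (17.10, 45.30). That places the tangent points at Z = (25.30, 45.30) on DZ and M = (17.10, 53.50) on MU. Then |EM| = |M − E| = 56.17.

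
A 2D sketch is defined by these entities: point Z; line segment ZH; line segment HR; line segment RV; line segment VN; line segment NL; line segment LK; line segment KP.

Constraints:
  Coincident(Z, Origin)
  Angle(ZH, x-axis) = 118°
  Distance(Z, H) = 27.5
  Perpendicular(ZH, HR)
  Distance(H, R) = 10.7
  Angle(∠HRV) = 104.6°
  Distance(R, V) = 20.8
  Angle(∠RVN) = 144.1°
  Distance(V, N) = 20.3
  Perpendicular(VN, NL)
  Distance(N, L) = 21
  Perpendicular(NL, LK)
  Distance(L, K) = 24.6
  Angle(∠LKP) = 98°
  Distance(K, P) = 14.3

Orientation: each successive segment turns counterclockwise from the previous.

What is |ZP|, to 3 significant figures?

19.7

Z is at the origin; ZH runs at 118.0° with length 27.5, so H = (-12.9, 24.3). ZH is perpendicular to HR, so HR runs at -152°; with |HR| = 10.7, R = (-22.4, 19.3). ∠HRV = 104.6° gives RV at -76.6° from the x-axis; with |RV| = 20.8, V = (-17.5, -0.976). ∠RVN = 144.1° gives VN at -40.7° from the x-axis; with |VN| = 20.3, N = (-2.15, -14.2). The perpendicularity gives NL at right angles to VN, so NL runs at 49.3°; with |NL| = 21.0, L = (11.5, 1.71). NL is perpendicular to LK, so LK runs at 139°; with |LK| = 24.6, K = (-7.10, 17.7). ∠LKP = 98.0° gives KP at -139° from the x-axis; with |KP| = 14.3, P = (-17.8, 8.31). Then |ZP| = |P − Z| = 19.7.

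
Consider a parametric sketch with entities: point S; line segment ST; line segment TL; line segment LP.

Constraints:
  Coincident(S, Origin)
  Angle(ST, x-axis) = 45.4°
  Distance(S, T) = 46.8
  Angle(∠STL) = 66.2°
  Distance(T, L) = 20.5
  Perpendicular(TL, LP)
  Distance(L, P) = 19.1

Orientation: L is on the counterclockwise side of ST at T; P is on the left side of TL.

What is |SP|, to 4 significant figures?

23.77

S is at the origin; ST runs at 45.4° with length 46.8, so T = 46.8·(cos 45.4°, sin 45.4°) = (32.86, 33.32). ∠STL = 66.2°, so TL runs at 45.4° + (180° − 66.2°) = 159.2° from the x-axis; with |TL| = 20.5, L = T + 20.5·(cos 159.2°, sin 159.2°) = (13.70, 40.60). TL ⟂ LP; with |LP| = 19.1 on the left of TL, P = L + 19.1·(-0.3551, -0.9348) = (6.914, 22.75). Then |SP| = |P − S| = 23.77.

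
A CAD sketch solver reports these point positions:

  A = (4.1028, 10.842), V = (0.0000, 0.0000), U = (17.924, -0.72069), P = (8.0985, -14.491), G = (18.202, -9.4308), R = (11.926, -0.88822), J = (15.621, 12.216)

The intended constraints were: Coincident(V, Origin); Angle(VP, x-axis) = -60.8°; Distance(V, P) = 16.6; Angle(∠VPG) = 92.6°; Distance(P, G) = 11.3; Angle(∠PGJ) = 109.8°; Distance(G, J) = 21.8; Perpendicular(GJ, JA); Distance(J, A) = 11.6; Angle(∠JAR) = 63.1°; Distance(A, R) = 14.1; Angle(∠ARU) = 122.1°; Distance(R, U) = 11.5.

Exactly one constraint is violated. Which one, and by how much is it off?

Distance(R, U) = 11.5 — off by 5.50.

V = (0.00, 0.00) ✓; VP at -60.80° ✓; |VP| = 16.60 ✓; ∠VPG = 92.60° ✓; |PG| = 11.30 ✓; ∠PGJ = 109.8° ✓; |GJ| = 21.80 ✓; ∠(GJ, JA) = 90.00° ✓; |JA| = 11.60 ✓; ∠JAR = 63.10° ✓; |AR| = 14.10 ✓; ∠ARU = 122.1° ✓; |RU| = 6.000 ✗.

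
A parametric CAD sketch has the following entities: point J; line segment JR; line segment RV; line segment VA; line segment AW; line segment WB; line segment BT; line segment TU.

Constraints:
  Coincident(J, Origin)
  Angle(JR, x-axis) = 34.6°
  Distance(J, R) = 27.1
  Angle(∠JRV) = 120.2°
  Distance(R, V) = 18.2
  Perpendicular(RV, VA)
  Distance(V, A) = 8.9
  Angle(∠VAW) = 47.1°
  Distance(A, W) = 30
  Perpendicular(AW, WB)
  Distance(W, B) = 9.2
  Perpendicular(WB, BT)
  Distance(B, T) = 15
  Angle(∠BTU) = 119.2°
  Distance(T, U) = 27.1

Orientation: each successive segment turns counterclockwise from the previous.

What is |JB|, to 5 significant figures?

44.691

J is at the origin; JR runs at 34.6° with length 27.1, so R = (22.307, 15.389). ∠JRV = 120.2° gives RV at 94.400° from the x-axis; with |RV| = 18.2, V = (20.911, 33.535). RV ⟂ VA, so VA runs at -175.60°; with |VA| = 8.9, A = (12.037, 32.852). ∠VAW = 47.1° gives AW at -42.700° from the x-axis; with |AW| = 30.0, W = (34.084, 12.507). AW is perpendicular to WB, so WB runs at 47.300°; with |WB| = 9.2, B = (40.323, 19.269). Then |JB| = |B − J| = 44.691.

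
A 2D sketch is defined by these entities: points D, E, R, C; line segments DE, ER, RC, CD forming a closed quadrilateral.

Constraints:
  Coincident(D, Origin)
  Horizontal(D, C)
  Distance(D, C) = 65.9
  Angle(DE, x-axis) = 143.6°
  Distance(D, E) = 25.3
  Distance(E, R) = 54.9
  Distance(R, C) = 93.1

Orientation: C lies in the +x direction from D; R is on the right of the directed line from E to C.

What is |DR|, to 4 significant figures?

43.82

Checks: |ER| = 54.90 ✓; |RC| = 93.10 ✓.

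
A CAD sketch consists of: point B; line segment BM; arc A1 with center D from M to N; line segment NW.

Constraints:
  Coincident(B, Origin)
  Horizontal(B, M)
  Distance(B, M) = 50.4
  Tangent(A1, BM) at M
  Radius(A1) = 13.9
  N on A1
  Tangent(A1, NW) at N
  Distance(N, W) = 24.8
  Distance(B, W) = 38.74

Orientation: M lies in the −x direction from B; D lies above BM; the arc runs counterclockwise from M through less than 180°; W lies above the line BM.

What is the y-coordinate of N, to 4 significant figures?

7.054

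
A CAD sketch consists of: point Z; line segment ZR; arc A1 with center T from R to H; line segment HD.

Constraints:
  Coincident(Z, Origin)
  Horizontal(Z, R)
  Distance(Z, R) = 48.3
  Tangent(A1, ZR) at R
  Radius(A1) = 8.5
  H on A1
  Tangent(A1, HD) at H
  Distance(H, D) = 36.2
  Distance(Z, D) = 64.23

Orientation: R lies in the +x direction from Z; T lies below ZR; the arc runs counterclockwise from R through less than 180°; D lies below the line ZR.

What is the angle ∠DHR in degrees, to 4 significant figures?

130.7°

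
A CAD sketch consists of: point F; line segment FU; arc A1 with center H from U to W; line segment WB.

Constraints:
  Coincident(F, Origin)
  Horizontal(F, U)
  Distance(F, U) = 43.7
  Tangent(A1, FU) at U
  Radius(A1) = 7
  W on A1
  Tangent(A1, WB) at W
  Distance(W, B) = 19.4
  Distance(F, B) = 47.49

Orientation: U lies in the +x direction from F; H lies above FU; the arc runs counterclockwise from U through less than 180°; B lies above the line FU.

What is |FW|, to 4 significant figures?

50.74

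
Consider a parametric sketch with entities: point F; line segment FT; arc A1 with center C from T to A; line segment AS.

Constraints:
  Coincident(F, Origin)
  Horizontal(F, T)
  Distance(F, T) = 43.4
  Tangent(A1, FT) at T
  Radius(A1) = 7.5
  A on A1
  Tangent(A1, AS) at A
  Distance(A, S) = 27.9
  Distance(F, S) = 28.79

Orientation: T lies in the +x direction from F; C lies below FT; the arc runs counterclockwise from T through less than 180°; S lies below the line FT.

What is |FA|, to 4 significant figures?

38.13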